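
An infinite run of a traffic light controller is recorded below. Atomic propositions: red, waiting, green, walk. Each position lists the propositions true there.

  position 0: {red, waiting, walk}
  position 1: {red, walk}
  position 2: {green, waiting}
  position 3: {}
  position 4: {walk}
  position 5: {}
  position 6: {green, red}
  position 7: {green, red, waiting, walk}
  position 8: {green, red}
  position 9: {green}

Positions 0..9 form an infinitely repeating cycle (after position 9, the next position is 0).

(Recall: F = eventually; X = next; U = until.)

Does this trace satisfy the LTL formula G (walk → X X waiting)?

walk → X X waiting must hold at every position from 0 onward. It fails at position 1, so G (walk → X X waiting) is false.
Positions where walk holds: 0, 1, 4, 7.
Check X X waiting at each: 0→ok, 1→fails, 4→fails, 7→fails.

Does not hold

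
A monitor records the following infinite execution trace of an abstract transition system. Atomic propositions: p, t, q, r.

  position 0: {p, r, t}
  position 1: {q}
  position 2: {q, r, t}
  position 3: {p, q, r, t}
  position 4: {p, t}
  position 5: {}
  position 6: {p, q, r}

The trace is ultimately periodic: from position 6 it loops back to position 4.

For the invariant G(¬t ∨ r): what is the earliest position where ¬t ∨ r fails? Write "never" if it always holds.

Check ¬t ∨ r at each position in order: 0 ✓, 1 ✓, 2 ✓, 3 ✓.
At position 4 the labels are {p, t}, so ¬t ∨ r is false there. This is the first violation.

4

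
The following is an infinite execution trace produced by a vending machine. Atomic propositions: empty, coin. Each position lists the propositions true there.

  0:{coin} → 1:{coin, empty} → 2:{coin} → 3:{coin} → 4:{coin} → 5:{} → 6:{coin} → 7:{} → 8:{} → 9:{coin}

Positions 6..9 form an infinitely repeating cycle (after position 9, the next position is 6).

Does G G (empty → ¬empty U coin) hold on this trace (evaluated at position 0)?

G (empty → ¬empty U coin) holds at every position 0..9, and those are all positions ever visited, so G G (empty → ¬empty U coin) holds.

Satisfied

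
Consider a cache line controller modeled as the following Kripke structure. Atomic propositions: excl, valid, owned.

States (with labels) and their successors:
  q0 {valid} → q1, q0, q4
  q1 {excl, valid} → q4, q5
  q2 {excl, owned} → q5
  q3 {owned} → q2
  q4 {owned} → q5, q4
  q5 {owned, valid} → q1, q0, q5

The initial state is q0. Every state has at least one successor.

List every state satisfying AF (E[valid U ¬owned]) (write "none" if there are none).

{q0, q1, q2, q3, q5}

States satisfying E[valid U ¬owned]: {q0, q1, q5}.
States satisfying AF (E[valid U ¬owned]): {q0, q1, q2, q3, q5}.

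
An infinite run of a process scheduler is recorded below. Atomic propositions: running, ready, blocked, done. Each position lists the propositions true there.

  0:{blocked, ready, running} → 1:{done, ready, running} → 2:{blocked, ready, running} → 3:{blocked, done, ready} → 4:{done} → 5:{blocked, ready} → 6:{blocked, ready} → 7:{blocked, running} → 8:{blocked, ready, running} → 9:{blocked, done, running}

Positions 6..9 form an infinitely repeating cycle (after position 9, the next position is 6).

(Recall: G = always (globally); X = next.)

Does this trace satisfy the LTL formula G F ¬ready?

Satisfied

F ¬ready holds at every position 0..9, and those are all positions ever visited, so G F ¬ready holds.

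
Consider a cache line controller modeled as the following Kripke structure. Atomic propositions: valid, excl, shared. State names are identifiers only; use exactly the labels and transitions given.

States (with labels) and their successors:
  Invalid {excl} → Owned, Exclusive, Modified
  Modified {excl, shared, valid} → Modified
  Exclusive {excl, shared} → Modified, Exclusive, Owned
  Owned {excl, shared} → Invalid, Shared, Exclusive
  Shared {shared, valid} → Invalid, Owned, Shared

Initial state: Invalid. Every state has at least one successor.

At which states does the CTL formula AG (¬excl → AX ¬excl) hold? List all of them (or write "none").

{Modified}

States satisfying ¬excl → AX ¬excl: {Invalid, Modified, Exclusive, Owned}.
States satisfying AG (¬excl → AX ¬excl): {Modified}.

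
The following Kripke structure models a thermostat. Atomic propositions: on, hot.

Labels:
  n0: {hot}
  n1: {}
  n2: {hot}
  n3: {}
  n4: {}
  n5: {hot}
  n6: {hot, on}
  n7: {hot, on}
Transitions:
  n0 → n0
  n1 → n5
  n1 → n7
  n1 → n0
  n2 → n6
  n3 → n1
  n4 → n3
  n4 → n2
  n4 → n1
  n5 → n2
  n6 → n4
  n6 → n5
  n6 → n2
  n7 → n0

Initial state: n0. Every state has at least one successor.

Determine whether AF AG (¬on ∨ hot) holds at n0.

States satisfying AG (¬on ∨ hot): {n0, n1, n2, n3, n4, n5, n6, n7}.
States satisfying AF AG (¬on ∨ hot): {n0, n1, n2, n3, n4, n5, n6, n7}.
n0 ∈ Sat(AF AG (¬on ∨ hot)).

Satisfied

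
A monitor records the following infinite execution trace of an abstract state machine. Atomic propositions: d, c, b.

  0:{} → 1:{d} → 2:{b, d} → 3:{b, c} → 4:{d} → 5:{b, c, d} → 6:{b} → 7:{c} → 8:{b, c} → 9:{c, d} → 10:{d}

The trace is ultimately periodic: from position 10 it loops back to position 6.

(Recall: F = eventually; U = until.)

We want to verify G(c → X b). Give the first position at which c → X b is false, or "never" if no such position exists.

3

Check c → X b at each position in order: 0 ✓, 1 ✓, 2 ✓.
At position 3 the labels are {b, c} and the next position 4 has {d}, so c → X b is false there. This is the first violation.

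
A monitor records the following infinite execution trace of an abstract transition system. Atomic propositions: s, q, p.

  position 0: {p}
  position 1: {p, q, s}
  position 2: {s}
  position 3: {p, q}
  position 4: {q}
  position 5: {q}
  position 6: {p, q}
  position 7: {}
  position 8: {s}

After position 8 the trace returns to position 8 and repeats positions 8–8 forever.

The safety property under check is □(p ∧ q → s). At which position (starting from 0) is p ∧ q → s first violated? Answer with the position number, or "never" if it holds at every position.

Check p ∧ q → s at each position in order: 0 ✓, 1 ✓, 2 ✓.
At position 3 the labels are {p, q}, so p ∧ q → s is false there. This is the first violation.

3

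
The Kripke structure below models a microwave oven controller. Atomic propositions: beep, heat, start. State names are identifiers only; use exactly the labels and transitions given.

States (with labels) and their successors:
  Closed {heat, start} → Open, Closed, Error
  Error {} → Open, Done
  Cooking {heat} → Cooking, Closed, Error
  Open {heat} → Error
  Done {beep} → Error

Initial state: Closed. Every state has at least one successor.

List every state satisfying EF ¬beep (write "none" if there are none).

States satisfying ¬beep: {Closed, Error, Cooking, Open}.
States satisfying EF ¬beep: {Closed, Error, Cooking, Open, Done}.

{Closed, Error, Cooking, Open, Done}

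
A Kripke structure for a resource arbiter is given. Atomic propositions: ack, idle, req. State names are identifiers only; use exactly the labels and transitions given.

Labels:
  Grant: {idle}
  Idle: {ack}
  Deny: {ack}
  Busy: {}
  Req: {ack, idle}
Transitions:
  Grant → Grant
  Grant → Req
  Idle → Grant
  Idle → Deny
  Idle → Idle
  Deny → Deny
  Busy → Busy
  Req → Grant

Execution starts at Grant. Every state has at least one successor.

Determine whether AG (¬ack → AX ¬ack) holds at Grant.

States satisfying ¬ack → AX ¬ack: {Idle, Deny, Busy, Req}.
States satisfying AG (¬ack → AX ¬ack): {Deny, Busy}.
Grant is reachable from Grant and violates ¬ack → AX ¬ack, so AG fails at Grant.
Grant ∉ Sat(AG (¬ack → AX ¬ack)).

Violated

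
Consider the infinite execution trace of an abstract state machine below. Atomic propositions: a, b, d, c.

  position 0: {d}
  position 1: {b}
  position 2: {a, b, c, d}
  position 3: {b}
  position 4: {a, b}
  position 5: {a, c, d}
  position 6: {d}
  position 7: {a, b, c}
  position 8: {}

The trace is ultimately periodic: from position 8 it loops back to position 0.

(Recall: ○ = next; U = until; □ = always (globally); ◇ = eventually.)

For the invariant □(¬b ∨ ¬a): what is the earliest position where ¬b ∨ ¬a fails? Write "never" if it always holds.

Check ¬b ∨ ¬a at each position in order: 0 ✓, 1 ✓.
At position 2 the labels are {a, b, c, d}, so ¬b ∨ ¬a is false there. This is the first violation.

2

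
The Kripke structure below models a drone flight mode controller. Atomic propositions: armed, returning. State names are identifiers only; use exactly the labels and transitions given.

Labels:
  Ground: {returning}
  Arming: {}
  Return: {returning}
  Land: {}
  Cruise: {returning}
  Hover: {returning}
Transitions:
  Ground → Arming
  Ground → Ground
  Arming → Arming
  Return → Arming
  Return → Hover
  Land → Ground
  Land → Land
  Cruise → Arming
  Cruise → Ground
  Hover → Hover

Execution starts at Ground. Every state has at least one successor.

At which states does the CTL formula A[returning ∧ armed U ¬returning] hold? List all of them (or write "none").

States satisfying returning ∧ armed: ∅.
States satisfying ¬returning: {Arming, Land}.
States satisfying A[returning ∧ armed U ¬returning]: {Arming, Land}.

{Arming, Land}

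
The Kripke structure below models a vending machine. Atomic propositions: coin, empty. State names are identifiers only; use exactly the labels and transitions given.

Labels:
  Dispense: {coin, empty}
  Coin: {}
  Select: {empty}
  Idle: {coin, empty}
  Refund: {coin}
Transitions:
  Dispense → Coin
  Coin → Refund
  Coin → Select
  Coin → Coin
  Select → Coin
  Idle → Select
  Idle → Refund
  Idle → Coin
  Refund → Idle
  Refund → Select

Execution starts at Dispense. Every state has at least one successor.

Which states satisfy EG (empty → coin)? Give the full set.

{Dispense, Coin, Idle, Refund}

States satisfying empty → coin: {Dispense, Coin, Idle, Refund}.
States satisfying EG (empty → coin): {Dispense, Coin, Idle, Refund}.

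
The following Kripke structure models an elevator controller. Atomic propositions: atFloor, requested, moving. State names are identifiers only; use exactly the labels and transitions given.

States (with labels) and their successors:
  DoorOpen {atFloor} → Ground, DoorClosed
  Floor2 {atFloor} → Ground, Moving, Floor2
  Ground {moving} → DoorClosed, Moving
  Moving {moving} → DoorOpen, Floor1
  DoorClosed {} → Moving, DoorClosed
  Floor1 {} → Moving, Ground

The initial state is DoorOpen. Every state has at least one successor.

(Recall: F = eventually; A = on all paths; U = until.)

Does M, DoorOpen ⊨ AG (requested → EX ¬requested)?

Satisfied

States satisfying requested → EX ¬requested: {DoorOpen, Floor2, Ground, Moving, DoorClosed, Floor1}.
States satisfying AG (requested → EX ¬requested): {DoorOpen, Floor2, Ground, Moving, DoorClosed, Floor1}.
Every state reachable from DoorOpen satisfies requested → EX ¬requested.
DoorOpen ∈ Sat(AG (requested → EX ¬requested)).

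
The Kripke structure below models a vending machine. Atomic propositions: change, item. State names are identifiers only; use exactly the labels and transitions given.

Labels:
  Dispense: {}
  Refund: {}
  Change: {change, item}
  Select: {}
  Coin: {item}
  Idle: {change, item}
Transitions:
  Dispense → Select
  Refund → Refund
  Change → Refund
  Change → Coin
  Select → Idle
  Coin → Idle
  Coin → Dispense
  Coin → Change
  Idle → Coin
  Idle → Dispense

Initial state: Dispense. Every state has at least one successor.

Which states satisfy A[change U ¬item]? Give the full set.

States satisfying change: {Change, Idle}.
States satisfying ¬item: {Dispense, Refund, Select}.
States satisfying A[change U ¬item]: {Dispense, Refund, Select}.

{Dispense, Refund, Select}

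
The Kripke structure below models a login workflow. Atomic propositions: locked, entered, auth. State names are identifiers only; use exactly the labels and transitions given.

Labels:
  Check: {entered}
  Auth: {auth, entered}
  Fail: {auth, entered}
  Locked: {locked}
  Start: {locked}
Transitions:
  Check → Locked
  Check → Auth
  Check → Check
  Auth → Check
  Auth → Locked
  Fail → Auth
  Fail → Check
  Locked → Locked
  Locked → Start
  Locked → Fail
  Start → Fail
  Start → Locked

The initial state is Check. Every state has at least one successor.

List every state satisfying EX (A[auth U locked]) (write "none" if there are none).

{Check, Auth, Locked, Start}

States satisfying A[auth U locked]: {Locked, Start}.
States satisfying EX (A[auth U locked]): {Check, Auth, Locked, Start}.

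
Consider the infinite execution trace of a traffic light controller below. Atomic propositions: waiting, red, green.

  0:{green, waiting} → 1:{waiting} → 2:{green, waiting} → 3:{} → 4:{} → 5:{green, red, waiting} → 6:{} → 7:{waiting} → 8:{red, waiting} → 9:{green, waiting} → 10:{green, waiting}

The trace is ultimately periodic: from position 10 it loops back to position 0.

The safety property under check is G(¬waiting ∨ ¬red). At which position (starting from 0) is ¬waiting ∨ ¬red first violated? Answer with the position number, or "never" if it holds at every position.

5

Check ¬waiting ∨ ¬red at each position in order: 0 ✓, 1 ✓, 2 ✓, 3 ✓, 4 ✓.
At position 5 the labels are {green, red, waiting}, so ¬waiting ∨ ¬red is false there. This is the first violation.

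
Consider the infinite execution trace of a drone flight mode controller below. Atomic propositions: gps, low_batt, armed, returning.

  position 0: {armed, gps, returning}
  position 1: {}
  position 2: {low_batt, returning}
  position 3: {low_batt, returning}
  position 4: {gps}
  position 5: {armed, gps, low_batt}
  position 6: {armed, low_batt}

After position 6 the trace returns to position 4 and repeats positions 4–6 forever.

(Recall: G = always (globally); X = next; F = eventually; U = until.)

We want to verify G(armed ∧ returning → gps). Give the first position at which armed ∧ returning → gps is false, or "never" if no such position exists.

never

armed ∧ returning → gps holds at every position 0..6, and those are all the positions the trace ever visits, so the invariant G(armed ∧ returning → gps) is never violated.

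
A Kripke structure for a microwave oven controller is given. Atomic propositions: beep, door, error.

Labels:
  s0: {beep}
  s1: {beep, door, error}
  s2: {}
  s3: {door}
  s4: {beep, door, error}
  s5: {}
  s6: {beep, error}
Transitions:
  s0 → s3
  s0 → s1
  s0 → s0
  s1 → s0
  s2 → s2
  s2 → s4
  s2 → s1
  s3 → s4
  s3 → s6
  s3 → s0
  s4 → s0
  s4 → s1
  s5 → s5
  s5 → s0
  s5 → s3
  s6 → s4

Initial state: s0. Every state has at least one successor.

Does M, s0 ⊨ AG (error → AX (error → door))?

States satisfying error → AX (error → door): {s0, s1, s2, s3, s4, s5, s6}.
States satisfying AG (error → AX (error → door)): {s0, s1, s2, s3, s4, s5, s6}.
Every state reachable from s0 satisfies error → AX (error → door).
s0 ∈ Sat(AG (error → AX (error → door))).

Holds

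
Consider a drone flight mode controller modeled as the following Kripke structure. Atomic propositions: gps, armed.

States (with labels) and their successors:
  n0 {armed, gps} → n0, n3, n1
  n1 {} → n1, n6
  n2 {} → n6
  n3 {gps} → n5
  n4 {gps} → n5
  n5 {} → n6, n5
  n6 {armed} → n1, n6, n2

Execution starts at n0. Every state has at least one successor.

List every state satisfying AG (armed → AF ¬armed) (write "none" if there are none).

States satisfying armed → AF ¬armed: {n1, n2, n3, n4, n5}.
States satisfying AG (armed → AF ¬armed): ∅.

none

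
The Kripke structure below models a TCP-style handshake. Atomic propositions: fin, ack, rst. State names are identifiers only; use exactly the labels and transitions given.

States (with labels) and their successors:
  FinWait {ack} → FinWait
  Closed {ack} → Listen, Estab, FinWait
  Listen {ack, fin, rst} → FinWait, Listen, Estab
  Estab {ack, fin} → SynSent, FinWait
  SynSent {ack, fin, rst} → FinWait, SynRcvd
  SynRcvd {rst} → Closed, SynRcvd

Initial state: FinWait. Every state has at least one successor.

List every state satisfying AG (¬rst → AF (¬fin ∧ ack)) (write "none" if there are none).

States satisfying ¬rst → AF (¬fin ∧ ack): {FinWait, Closed, Listen, SynSent, SynRcvd}.
States satisfying AG (¬rst → AF (¬fin ∧ ack)): {FinWait}.

{FinWait}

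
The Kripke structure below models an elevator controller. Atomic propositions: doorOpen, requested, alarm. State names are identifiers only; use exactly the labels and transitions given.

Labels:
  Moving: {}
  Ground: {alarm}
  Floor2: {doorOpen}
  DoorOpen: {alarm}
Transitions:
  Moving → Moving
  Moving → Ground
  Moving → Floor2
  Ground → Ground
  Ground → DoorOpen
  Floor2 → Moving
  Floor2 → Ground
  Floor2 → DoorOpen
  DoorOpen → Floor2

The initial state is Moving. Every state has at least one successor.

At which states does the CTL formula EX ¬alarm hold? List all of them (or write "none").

{Moving, Floor2, DoorOpen}

States satisfying ¬alarm: {Moving, Floor2}.
States satisfying EX ¬alarm: {Moving, Floor2, DoorOpen}.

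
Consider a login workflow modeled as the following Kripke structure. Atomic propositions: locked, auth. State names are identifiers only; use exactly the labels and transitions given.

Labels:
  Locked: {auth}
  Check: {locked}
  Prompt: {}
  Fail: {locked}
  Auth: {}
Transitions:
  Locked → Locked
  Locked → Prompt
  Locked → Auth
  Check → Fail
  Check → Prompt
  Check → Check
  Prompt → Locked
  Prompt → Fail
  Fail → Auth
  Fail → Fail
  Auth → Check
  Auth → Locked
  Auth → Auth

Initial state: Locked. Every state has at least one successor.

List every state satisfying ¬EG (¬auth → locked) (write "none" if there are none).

{Prompt, Auth}

States satisfying ¬auth → locked: {Locked, Check, Fail}.
States satisfying EG (¬auth → locked): {Locked, Check, Fail}.
States satisfying ¬EG (¬auth → locked): {Prompt, Auth}.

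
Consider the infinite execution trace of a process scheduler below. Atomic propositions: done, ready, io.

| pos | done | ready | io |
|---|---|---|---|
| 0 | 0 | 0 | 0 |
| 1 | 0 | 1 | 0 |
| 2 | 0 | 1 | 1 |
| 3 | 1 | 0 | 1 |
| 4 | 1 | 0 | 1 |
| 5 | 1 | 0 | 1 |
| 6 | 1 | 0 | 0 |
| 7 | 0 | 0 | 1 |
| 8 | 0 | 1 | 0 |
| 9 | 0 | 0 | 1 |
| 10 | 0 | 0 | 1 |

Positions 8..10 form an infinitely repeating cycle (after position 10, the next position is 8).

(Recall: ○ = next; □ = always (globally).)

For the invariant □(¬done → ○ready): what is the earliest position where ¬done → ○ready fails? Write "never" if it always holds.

Check ¬done → ○ready at each position in order: 0 ✓, 1 ✓.
At position 2 the labels are {io, ready} and the next position 3 has {done, io}, so ¬done → ○ready is false there. This is the first violation.

2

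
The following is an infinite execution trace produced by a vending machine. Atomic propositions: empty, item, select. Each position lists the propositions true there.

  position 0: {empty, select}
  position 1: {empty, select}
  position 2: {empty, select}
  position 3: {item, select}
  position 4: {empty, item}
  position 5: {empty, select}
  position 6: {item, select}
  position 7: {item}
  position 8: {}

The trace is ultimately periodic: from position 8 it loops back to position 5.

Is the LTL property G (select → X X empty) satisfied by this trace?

No

select → X X empty must hold at every position from 0 onward. It fails at position 1, so G (select → X X empty) is false.
Positions where select holds: 0, 1, 2, 3, 5, 6.
Check X X empty at each: 0→ok, 1→fails, 2→ok, 3→ok, 5→fails, 6→fails.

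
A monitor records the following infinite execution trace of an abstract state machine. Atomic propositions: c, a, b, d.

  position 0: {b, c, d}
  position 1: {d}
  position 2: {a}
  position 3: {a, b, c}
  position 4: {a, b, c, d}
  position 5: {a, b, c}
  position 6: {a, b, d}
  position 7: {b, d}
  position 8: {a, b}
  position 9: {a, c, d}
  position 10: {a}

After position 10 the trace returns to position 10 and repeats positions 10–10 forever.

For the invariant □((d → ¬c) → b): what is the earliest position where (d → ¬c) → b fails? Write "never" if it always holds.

1

Check (d → ¬c) → b at each position in order: 0 ✓.
At position 1 the labels are {d}, so (d → ¬c) → b is false there. This is the first violation.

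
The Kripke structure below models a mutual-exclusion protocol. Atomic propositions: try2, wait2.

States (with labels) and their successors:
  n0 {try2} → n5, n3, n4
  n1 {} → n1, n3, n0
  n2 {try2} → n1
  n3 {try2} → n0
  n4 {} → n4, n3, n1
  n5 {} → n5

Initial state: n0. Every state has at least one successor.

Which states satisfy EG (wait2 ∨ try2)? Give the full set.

{n0, n3}

States satisfying wait2 ∨ try2: {n0, n2, n3}.
States satisfying EG (wait2 ∨ try2): {n0, n3}.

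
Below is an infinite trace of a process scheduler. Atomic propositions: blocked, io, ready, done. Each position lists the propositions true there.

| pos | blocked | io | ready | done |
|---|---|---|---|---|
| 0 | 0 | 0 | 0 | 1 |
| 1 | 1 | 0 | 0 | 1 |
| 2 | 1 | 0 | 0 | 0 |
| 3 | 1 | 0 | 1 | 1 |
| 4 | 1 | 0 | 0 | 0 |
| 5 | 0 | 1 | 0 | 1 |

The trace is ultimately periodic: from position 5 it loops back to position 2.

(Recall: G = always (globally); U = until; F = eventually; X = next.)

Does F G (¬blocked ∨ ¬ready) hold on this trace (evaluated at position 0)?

G (¬blocked ∨ ¬ready) is false at every position 0..5, so it never becomes true and F G (¬blocked ∨ ¬ready) fails.

Does not hold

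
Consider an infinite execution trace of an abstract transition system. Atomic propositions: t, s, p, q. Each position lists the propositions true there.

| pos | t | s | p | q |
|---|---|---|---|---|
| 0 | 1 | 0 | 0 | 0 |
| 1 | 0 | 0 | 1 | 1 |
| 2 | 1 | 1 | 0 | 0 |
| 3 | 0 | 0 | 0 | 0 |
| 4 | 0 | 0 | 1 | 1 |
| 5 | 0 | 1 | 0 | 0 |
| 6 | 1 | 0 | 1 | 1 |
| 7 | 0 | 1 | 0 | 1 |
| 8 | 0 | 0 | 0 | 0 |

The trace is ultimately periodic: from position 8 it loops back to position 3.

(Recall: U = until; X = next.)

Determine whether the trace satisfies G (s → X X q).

s → X X q must hold at every position from 0 onward. It fails at position 7, so G (s → X X q) is false.
Positions where s holds: 2, 5, 7.
Check X X q at each: 2→ok, 5→ok, 7→fails.

Does not hold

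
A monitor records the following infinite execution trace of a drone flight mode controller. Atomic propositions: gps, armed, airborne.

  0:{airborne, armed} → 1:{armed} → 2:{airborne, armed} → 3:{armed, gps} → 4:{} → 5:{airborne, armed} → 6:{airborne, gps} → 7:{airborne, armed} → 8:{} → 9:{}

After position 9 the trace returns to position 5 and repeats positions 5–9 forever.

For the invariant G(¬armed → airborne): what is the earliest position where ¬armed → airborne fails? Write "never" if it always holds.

Check ¬armed → airborne at each position in order: 0 ✓, 1 ✓, 2 ✓, 3 ✓.
At position 4 the labels are {}, so ¬armed → airborne is false there. This is the first violation.

4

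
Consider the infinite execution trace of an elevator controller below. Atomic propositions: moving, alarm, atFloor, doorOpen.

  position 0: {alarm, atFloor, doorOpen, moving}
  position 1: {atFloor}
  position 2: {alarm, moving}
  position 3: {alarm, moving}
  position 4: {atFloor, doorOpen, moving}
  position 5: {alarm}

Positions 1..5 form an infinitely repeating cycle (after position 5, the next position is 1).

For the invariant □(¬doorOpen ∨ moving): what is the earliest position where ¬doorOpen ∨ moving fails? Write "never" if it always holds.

¬doorOpen ∨ moving holds at every position 0..5, and those are all the positions the trace ever visits, so the invariant □(¬doorOpen ∨ moving) is never violated.

never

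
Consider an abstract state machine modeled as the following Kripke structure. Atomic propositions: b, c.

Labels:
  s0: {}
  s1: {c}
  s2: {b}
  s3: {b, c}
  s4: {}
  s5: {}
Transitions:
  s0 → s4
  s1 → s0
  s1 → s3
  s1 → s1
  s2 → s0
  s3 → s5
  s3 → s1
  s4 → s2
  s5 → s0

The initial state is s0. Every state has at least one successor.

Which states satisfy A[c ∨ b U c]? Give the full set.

{s1, s3}

States satisfying c ∨ b: {s1, s2, s3}.
States satisfying c: {s1, s3}.
States satisfying A[c ∨ b U c]: {s1, s3}.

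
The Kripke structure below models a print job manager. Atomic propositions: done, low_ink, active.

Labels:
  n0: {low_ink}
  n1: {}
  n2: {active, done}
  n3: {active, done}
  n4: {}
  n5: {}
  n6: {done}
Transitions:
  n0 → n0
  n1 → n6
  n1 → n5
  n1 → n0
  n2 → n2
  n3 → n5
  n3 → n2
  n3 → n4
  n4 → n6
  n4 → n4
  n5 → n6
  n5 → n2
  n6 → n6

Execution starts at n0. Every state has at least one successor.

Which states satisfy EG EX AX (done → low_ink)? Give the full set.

States satisfying EX AX (done → low_ink): {n0, n1}.
States satisfying EG EX AX (done → low_ink): {n0, n1}.

{n0, n1}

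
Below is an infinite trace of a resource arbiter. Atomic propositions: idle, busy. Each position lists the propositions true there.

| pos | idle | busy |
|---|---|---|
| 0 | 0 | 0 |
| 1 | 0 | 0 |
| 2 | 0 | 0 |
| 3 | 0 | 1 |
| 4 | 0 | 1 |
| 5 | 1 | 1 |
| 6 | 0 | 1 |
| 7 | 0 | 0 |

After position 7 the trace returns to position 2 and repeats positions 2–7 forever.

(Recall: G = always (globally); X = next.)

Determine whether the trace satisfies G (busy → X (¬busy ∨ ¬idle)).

Violated

busy → X (¬busy ∨ ¬idle) must hold at every position from 0 onward. It fails at position 4, so G (busy → X (¬busy ∨ ¬idle)) is false.
Positions where busy holds: 3, 4, 5, 6.
Check X (¬busy ∨ ¬idle) at each: 3→ok, 4→fails, 5→ok, 6→ok.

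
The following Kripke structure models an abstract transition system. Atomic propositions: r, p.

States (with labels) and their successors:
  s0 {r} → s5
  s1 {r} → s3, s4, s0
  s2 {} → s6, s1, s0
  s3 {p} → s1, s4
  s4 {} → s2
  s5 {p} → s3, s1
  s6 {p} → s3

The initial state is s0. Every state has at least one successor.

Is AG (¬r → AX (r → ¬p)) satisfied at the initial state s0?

Holds

States satisfying ¬r → AX (r → ¬p): {s0, s1, s2, s3, s4, s5, s6}.
States satisfying AG (¬r → AX (r → ¬p)): {s0, s1, s2, s3, s4, s5, s6}.
Every state reachable from s0 satisfies ¬r → AX (r → ¬p).
s0 ∈ Sat(AG (¬r → AX (r → ¬p))).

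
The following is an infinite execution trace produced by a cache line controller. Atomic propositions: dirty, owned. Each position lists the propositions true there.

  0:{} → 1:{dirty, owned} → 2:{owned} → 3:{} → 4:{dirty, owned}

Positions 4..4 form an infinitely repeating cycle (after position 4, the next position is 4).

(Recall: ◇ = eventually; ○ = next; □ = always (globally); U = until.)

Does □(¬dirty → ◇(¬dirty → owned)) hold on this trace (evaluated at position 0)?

¬dirty → ◇(¬dirty → owned) holds at every position 0..4, and those are all positions ever visited, so □(¬dirty → ◇(¬dirty → owned)) holds.
Positions where ¬dirty holds: 0, 2, 3.
Check ◇(¬dirty → owned) at each: 0→ok, 2→ok, 3→ok.

Yes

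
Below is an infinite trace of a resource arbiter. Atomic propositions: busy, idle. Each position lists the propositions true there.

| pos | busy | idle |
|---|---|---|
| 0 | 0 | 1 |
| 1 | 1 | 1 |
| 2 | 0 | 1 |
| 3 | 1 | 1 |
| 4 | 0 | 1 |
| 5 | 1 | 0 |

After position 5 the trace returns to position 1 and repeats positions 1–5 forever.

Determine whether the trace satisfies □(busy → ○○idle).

busy → ○○idle must hold at every position from 0 onward. It fails at position 3, so □(busy → ○○idle) is false.
Positions where busy holds: 1, 3, 5.
Check ○○idle at each: 1→ok, 3→fails, 5→ok.

Does not hold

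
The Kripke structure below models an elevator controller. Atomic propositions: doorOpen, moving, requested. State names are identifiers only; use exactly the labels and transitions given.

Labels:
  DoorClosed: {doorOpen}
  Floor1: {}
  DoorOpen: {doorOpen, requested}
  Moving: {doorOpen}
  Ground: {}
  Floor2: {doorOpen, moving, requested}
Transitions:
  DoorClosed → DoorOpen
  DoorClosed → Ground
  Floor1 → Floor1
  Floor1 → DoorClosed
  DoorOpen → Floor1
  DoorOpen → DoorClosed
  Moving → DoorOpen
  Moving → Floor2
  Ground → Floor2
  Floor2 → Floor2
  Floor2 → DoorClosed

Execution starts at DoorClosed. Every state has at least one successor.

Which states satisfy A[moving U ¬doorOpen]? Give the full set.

{Floor1, Ground}

States satisfying moving: {Floor2}.
States satisfying ¬doorOpen: {Floor1, Ground}.
States satisfying A[moving U ¬doorOpen]: {Floor1, Ground}.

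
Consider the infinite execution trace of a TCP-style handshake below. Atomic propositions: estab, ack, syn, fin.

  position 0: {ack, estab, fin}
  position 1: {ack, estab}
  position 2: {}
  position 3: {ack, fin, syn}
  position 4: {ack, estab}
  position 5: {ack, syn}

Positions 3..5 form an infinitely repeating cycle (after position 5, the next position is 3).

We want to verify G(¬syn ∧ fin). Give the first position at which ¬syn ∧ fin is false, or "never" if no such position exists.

Check ¬syn ∧ fin at each position in order: 0 ✓.
At position 1 the labels are {ack, estab}, so ¬syn ∧ fin is false there. This is the first violation.

1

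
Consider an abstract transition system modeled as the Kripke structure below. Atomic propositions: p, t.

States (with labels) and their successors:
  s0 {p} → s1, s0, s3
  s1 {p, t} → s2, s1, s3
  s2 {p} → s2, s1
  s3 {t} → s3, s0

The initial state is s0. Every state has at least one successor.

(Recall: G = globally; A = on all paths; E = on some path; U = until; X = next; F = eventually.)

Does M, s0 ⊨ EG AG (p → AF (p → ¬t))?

States satisfying AG (p → AF (p → ¬t)): ∅.
States satisfying EG AG (p → AF (p → ¬t)): ∅.
No suitable path/successor from s0 witnesses the formula.
s0 ∉ Sat(EG AG (p → AF (p → ¬t))).

No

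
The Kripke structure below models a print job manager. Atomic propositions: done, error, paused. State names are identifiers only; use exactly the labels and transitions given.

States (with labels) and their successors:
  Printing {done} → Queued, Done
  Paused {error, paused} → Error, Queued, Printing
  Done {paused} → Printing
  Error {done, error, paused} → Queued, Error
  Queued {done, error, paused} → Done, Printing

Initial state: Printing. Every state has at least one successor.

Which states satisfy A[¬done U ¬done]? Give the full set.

{Paused, Done}

States satisfying ¬done: {Paused, Done}.
States satisfying A[¬done U ¬done]: {Paused, Done}.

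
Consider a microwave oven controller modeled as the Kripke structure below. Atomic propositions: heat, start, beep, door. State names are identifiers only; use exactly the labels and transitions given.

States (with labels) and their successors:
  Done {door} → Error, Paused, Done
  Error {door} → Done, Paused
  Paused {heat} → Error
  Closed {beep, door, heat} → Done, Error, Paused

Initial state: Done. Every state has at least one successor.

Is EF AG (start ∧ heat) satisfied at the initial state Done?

No

States satisfying AG (start ∧ heat): ∅.
States satisfying EF AG (start ∧ heat): ∅.
No suitable path/successor from Done witnesses the formula.
Done ∉ Sat(EF AG (start ∧ heat)).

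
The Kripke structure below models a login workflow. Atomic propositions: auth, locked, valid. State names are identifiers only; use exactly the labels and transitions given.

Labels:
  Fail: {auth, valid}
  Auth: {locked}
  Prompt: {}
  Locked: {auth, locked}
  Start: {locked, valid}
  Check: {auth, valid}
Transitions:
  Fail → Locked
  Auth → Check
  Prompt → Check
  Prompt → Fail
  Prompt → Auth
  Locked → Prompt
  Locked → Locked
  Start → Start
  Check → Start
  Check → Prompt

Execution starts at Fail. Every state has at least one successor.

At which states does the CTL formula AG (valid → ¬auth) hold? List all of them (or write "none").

States satisfying valid → ¬auth: {Auth, Prompt, Locked, Start}.
States satisfying AG (valid → ¬auth): {Start}.

{Start}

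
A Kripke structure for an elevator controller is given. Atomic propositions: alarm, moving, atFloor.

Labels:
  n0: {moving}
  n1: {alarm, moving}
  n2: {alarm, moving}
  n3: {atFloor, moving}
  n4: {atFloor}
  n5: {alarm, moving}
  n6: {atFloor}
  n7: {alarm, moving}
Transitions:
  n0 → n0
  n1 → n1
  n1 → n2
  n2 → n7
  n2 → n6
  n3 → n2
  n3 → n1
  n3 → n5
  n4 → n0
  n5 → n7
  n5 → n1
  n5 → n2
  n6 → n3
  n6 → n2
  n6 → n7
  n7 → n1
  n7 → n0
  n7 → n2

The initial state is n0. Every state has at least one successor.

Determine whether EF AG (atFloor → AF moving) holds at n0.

States satisfying AG (atFloor → AF moving): {n0, n1, n2, n3, n4, n5, n6, n7}.
States satisfying EF AG (atFloor → AF moving): {n0, n1, n2, n3, n4, n5, n6, n7}.
Some path from n0 reaches a state where AG (atFloor → AF moving) holds.
n0 ∈ Sat(EF AG (atFloor → AF moving)).

Holds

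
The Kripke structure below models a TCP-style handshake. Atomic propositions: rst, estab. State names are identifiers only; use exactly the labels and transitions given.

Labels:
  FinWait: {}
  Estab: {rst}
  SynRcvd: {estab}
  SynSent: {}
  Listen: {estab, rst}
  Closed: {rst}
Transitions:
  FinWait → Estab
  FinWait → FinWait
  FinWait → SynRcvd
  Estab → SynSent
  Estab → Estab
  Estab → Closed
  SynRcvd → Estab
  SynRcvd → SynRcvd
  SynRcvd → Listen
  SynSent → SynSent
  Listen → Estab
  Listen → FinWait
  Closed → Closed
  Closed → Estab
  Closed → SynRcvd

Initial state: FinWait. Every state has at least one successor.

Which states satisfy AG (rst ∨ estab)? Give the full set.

none

States satisfying rst ∨ estab: {Estab, SynRcvd, Listen, Closed}.
States satisfying AG (rst ∨ estab): ∅.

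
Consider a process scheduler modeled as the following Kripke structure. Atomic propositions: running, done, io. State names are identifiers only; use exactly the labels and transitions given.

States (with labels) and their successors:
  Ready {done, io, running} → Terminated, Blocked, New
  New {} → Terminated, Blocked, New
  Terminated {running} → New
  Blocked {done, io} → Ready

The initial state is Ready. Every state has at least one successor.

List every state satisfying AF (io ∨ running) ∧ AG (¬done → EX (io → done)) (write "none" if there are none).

{Ready, Terminated, Blocked}

States satisfying io ∨ running: {Ready, Terminated, Blocked}.
States satisfying AF (io ∨ running): {Ready, Terminated, Blocked}.
States satisfying ¬done → EX (io → done): {Ready, New, Terminated, Blocked}.
States satisfying AG (¬done → EX (io → done)): {Ready, New, Terminated, Blocked}.
States satisfying AF (io ∨ running) ∧ AG (¬done → EX (io → done)): {Ready, Terminated, Blocked}.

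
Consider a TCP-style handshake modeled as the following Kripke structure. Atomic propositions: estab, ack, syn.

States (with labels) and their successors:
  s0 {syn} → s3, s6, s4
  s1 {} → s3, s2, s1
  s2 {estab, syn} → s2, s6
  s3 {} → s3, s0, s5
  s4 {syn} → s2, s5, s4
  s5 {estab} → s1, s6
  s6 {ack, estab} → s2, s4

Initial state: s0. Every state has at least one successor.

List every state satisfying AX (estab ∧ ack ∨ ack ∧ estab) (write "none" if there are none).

States satisfying estab ∧ ack ∨ ack ∧ estab: {s6}.
States satisfying AX (estab ∧ ack ∨ ack ∧ estab): ∅.

none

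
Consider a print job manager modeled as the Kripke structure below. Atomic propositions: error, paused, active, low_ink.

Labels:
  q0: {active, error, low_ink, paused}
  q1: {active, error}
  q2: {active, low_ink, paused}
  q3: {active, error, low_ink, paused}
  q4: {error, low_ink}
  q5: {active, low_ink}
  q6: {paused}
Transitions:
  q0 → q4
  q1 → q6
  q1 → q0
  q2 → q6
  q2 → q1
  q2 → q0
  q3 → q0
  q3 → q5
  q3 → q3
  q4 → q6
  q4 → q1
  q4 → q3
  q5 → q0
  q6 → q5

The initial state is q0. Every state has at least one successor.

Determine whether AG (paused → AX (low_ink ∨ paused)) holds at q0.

Holds

States satisfying paused → AX (low_ink ∨ paused): {q0, q1, q3, q4, q5, q6}.
States satisfying AG (paused → AX (low_ink ∨ paused)): {q0, q1, q3, q4, q5, q6}.
Every state reachable from q0 satisfies paused → AX (low_ink ∨ paused).
q0 ∈ Sat(AG (paused → AX (low_ink ∨ paused))).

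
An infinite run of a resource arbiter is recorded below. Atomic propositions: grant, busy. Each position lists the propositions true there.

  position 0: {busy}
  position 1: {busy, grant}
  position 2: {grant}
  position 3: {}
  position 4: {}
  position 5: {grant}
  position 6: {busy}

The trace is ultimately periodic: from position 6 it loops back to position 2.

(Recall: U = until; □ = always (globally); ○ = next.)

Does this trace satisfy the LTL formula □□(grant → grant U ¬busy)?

□(grant → grant U ¬busy) holds at every position 0..6, and those are all positions ever visited, so □□(grant → grant U ¬busy) holds.

Yes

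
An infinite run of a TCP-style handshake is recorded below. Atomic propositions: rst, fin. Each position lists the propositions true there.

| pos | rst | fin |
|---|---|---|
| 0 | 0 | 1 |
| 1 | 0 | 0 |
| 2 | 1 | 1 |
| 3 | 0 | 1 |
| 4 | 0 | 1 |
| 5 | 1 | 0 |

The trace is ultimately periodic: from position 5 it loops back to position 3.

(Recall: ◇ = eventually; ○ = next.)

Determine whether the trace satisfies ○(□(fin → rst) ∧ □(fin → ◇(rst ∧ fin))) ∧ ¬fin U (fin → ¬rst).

Violated

The position after 0 is 1; □(fin → rst) ∧ □(fin → ◇(rst ∧ fin)) is false there.
Walking from position 0: fin → ¬rst first holds at position 0, and ¬fin holds at every earlier position along the way, so ¬fin U (fin → ¬rst) holds.
At position 0: ○(□(fin → rst) ∧ □(fin → ◇(rst ∧ fin))) is false; ¬fin U (fin → ¬rst) is true; so ○(□(fin → rst) ∧ □(fin → ◇(rst ∧ fin))) ∧ ¬fin U (fin → ¬rst) is false.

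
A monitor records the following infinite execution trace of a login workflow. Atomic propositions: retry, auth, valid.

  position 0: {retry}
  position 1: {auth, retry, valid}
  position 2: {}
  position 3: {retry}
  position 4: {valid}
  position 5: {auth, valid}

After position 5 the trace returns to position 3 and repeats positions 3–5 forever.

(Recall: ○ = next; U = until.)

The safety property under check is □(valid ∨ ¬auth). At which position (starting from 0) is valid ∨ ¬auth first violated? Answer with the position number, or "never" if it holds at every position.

never

valid ∨ ¬auth holds at every position 0..5, and those are all the positions the trace ever visits, so the invariant □(valid ∨ ¬auth) is never violated.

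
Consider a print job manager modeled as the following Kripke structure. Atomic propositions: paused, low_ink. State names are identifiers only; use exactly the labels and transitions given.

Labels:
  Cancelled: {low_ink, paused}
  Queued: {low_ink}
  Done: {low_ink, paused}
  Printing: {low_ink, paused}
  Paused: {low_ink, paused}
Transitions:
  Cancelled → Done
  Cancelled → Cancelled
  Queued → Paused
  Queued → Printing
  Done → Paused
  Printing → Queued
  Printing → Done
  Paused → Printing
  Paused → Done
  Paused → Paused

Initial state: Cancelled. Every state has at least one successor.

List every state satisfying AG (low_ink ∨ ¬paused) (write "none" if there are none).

States satisfying low_ink ∨ ¬paused: {Cancelled, Queued, Done, Printing, Paused}.
States satisfying AG (low_ink ∨ ¬paused): {Cancelled, Queued, Done, Printing, Paused}.

{Cancelled, Queued, Done, Printing, Paused}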